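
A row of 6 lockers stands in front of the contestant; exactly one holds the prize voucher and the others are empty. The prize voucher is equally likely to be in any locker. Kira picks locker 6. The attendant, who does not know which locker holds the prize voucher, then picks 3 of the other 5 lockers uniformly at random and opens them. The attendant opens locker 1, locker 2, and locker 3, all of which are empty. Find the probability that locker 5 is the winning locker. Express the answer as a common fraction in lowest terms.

Because the attendant chose which lockers to open without knowing where the prize voucher is, the choice is independent of the prize location. Learning that none of the 3 opened lockers holds the prize voucher simply rules out those 3 locations and leaves the remaining 3 lockers still equally likely by symmetry.
So P(the prize voucher in locker 5) = 1/3.

1/3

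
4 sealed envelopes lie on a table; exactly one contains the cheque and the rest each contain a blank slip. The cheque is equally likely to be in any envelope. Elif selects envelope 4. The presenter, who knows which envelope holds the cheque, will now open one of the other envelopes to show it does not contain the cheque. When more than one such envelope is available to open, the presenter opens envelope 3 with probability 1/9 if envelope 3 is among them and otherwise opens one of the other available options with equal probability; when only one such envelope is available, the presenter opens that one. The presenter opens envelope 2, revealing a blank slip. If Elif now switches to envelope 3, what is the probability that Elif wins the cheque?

Condition on the true location of the cheque.
If it is in envelope 1 (prior 1/4): envelope 3 is available but not opened, probability 8/9; weight (1/4)·(8/9) = 2/9.
If it is in envelope 2 (prior 1/4): the presenter opened envelope 2, so this case is ruled out; weight (1/4)·0 = 0.
If it is in envelope 3 (prior 1/4): envelope 3 holds the prize so is unavailable; the presenter chooses uniformly among the 2 others, probability 1/2; weight (1/4)·(1/2) = 1/8.
If it is in envelope 4 (prior 1/4): envelope 3 is available but not opened; envelope 2 gets probability (1 − 1/9)/2 = 4/9; weight (1/4)·(4/9) = 1/9.
The weights sum to 11/24.
So P(the cheque in envelope 3 | the presenter opened envelope 2) = (1/8) / (11/24) = 3/11.

3/11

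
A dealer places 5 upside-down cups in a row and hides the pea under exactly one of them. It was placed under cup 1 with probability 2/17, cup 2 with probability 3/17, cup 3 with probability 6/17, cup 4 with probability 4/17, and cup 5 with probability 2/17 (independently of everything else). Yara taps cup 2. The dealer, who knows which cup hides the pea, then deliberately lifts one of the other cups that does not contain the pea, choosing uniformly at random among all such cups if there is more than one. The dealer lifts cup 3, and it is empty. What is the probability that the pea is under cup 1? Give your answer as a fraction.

8/41

Condition on the true location of the pea.
If it is under either of cups 1 and 5 (prior 2/17 each): the dealer has 3 equally likely choices, so probability 1/3; weight (2/17)·(1/3) = 2/51 each.
If it is under cup 2 (prior 3/17): the dealer has 4 equally likely choices, so probability 1/4; weight (3/17)·(1/4) = 3/68.
If it is under cup 3 (prior 6/17): the dealer opened cup 3, so this case is ruled out; weight (6/17)·0 = 0.
If it is under cup 4 (prior 4/17): the dealer has 3 equally likely choices, so probability 1/3; weight (4/17)·(1/3) = 4/51.
The weights sum to 41/204.
So P(the pea under cup 1 | the dealer opened cup 3) = (2/51) / (41/204) = 8/41.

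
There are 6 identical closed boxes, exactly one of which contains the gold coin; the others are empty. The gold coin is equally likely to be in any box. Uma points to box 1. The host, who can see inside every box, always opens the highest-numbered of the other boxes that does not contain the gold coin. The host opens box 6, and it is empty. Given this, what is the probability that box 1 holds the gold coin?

Consider each possible location of the gold coin in turn.
If it is in any of boxes 1, 2, 3, 4, and 5 (prior 1/6 each): box 6 is the highest-numbered option available, probability 1; weight (1/6)·1 = 1/6 each.
If it is in box 6 (prior 1/6): the host opened box 6, so this case is ruled out; weight (1/6)·0 = 0.
The weights sum to 5/6.
So P(the gold coin in box 1 | the host opened box 6) = (1/6) / (5/6) = 1/5.

1/5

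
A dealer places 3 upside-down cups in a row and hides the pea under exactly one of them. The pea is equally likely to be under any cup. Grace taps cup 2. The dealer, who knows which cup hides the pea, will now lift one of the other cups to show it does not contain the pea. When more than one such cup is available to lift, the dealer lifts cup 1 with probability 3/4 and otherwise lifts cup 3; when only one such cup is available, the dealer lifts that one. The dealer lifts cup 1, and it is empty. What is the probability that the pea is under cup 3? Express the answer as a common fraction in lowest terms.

Apply Bayes' rule, conditioning on where the pea actually is.
If it is under cup 1 (prior 1/3): the dealer opened cup 1, so this case is ruled out; weight (1/3)·0 = 0.
If it is under cup 2 (prior 1/3): cup 1 is available, opened with probability 3/4; weight (1/3)·(3/4) = 1/4.
If it is under cup 3 (prior 1/3): only cup 1 is available, probability 1; weight (1/3)·1 = 1/3.
The weights sum to 7/12.
So P(the pea under cup 3 | the dealer opened cup 1) = (1/3) / (7/12) = 4/7.

4/7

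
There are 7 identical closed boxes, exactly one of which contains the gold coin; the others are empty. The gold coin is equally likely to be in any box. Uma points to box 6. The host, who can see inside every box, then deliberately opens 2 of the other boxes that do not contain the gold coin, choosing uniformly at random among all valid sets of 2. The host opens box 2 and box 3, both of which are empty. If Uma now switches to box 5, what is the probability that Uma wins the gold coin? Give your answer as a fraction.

Consider each possible location of the gold coin in turn.
If it is in any of boxes 1, 4, 5, and 7 (prior 1/7 each): the host has 10 equally likely choices, so probability 1/10; weight (1/7)·(1/10) = 1/70 each.
If it is in either of boxes 2 and 3 (prior 1/7 each): that box was opened and seen not to hold the prize — ruled out; weight (1/7)·0 = 0 each.
If it is in box 6 (prior 1/7): the host has 15 equally likely choices, so probability 1/15; weight (1/7)·(1/15) = 1/105.
The weights sum to 1/15.
So P(the gold coin in box 5 | the host opened box 2 and box 3) = (1/70) / (1/15) = 3/14.

3/14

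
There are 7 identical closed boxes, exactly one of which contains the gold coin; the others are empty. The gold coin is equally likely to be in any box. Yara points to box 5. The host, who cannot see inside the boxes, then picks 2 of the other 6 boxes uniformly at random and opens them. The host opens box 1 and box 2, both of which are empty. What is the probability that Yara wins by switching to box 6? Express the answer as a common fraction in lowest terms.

Condition on the true location of the gold coin.
If it is in either of boxes 1 and 2 (prior 1/7 each): that box was opened and seen not to hold the prize — ruled out; weight (1/7)·0 = 0 each.
If it is in any of boxes 3, 4, 5, 6, and 7 (prior 1/7 each): the host picks exactly this set with probability 1/15 regardless, and none is the prize; weight (1/7)·(1/15) = 1/105 each.
The weights sum to 1/21.
So P(the gold coin in box 6 | the host opened box 1 and box 2) = (1/105) / (1/21) = 1/5.

1/5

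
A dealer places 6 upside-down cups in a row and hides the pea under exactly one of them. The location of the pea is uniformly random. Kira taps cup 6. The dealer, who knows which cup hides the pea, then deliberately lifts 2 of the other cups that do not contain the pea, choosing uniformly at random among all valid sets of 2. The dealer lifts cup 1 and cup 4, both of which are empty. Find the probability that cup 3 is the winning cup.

5/18

Consider each possible location of the pea in turn.
If it is under either of cups 1 and 4 (prior 1/6 each): that cup was opened and seen not to hold the prize — ruled out; weight (1/6)·0 = 0 each.
If it is under any of cups 2, 3, and 5 (prior 1/6 each): the dealer has 6 equally likely choices, so probability 1/6; weight (1/6)·(1/6) = 1/36 each.
If it is under cup 6 (prior 1/6): the dealer has 10 equally likely choices, so probability 1/10; weight (1/6)·(1/10) = 1/60.
The weights sum to 1/10.
So P(the pea under cup 3 | the dealer opened cup 1 and cup 4) = (1/36) / (1/10) = 5/18.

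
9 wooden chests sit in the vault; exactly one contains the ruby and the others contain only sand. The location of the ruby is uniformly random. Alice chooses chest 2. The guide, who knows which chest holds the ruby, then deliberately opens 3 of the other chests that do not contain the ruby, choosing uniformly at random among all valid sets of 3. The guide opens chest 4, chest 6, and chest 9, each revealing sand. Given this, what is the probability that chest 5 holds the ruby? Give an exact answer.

Apply Bayes' rule, conditioning on where the ruby actually is.
If it is in any of chests 1, 3, 5, 7, and 8 (prior 1/9 each): the guide has 35 equally likely choices, so probability 1/35; weight (1/9)·(1/35) = 1/315 each.
If it is in chest 2 (prior 1/9): the guide has 56 equally likely choices, so probability 1/56; weight (1/9)·(1/56) = 1/504.
If it is in any of chests 4, 6, and 9 (prior 1/9 each): that chest was opened and seen not to hold the prize — ruled out; weight (1/9)·0 = 0 each.
The weights sum to 1/56.
So P(the ruby in chest 5 | the guide opened chest 4, chest 6, and chest 9) = (1/315) / (1/56) = 8/45.

8/45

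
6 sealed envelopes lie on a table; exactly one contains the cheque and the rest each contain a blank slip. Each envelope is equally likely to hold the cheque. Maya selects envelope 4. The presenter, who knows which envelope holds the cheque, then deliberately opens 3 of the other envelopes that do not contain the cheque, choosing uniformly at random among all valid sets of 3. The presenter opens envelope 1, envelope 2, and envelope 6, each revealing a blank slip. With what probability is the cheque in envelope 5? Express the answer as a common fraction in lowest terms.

Condition on the true location of the cheque.
If it is in any of envelopes 1, 2, and 6 (prior 1/6 each): that envelope was opened and seen not to hold the prize — ruled out; weight (1/6)·0 = 0 each.
If it is in either of envelopes 3 and 5 (prior 1/6 each): the presenter has 4 equally likely choices, so probability 1/4; weight (1/6)·(1/4) = 1/24 each.
If it is in envelope 4 (prior 1/6): the presenter has 10 equally likely choices, so probability 1/10; weight (1/6)·(1/10) = 1/60.
The weights sum to 1/10.
So P(the cheque in envelope 5 | the presenter opened envelope 1, envelope 2, and envelope 6) = (1/24) / (1/10) = 5/12.

5/12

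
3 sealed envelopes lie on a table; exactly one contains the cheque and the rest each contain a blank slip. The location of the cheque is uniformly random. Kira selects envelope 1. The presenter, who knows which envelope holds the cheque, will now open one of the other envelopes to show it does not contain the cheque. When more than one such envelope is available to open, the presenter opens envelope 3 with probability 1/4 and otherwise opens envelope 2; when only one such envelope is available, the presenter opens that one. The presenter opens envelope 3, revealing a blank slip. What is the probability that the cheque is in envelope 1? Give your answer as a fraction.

1/5

Consider each possible location of the cheque in turn.
If it is in envelope 1 (prior 1/3): envelope 3 is available, opened with probability 1/4; weight (1/3)·(1/4) = 1/12.
If it is in envelope 2 (prior 1/3): only envelope 3 is available, probability 1; weight (1/3)·1 = 1/3.
If it is in envelope 3 (prior 1/3): the presenter opened envelope 3, so this case is ruled out; weight (1/3)·0 = 0.
The weights sum to 5/12.
So P(the cheque in envelope 1 | the presenter opened envelope 3) = (1/12) / (5/12) = 1/5.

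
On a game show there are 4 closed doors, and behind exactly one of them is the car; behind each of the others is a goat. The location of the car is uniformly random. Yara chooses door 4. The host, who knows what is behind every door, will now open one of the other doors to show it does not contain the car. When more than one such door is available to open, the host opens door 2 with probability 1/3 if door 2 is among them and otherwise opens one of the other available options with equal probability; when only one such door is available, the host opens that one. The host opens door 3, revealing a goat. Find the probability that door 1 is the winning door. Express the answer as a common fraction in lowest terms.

4/9

Apply Bayes' rule, conditioning on where the car actually is.
If it is behind door 1 (prior 1/4): door 2 is available but not opened, probability 2/3; weight (1/4)·(2/3) = 1/6.
If it is behind door 2 (prior 1/4): door 2 holds the prize so is unavailable; the host chooses uniformly among the 2 others, probability 1/2; weight (1/4)·(1/2) = 1/8.
If it is behind door 3 (prior 1/4): the host opened door 3, so this case is ruled out; weight (1/4)·0 = 0.
If it is behind door 4 (prior 1/4): door 2 is available but not opened; door 3 gets probability (1 − 1/3)/2 = 1/3; weight (1/4)·(1/3) = 1/12.
The weights sum to 3/8.
So P(the car behind door 1 | the host opened door 3) = (1/6) / (3/8) = 4/9.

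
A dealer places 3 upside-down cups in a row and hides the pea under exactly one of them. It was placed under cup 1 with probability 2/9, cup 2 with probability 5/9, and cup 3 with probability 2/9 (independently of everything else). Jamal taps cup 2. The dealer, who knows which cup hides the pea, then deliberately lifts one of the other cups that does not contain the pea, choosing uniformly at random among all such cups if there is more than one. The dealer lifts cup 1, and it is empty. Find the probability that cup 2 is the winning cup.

Consider each possible location of the pea in turn.
If it is under cup 1 (prior 2/9): the dealer opened cup 1, so this case is ruled out; weight (2/9)·0 = 0.
If it is under cup 2 (prior 5/9): the dealer has 2 equally likely choices, so probability 1/2; weight (5/9)·(1/2) = 5/18.
If it is under cup 3 (prior 2/9): the dealer has no choice, probability 1; weight (2/9)·1 = 2/9.
The weights sum to 1/2.
So P(the pea under cup 2 | the dealer opened cup 1) = (5/18) / (1/2) = 5/9.

5/9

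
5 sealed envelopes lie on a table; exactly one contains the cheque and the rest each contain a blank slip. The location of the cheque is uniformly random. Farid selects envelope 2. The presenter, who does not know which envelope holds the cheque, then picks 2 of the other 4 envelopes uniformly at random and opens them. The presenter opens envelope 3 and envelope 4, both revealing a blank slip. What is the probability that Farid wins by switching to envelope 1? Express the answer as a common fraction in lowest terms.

Because the presenter chose which envelopes to open without knowing where the cheque is, the choice is independent of the prize location. Learning that none of the 2 opened envelopes holds the cheque simply rules out those 2 locations and leaves the remaining 3 envelopes still equally likely by symmetry.
So P(the cheque in envelope 1) = 1/3.

1/3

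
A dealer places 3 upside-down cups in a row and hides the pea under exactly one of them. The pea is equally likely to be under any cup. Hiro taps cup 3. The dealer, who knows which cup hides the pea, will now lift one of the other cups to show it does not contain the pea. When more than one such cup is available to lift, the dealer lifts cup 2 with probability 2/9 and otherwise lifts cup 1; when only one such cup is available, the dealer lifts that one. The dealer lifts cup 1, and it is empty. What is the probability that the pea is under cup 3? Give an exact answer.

7/16

Condition on the true location of the pea.
If it is under cup 1 (prior 1/3): the dealer opened cup 1, so this case is ruled out; weight (1/3)·0 = 0.
If it is under cup 2 (prior 1/3): only cup 1 is available, probability 1; weight (1/3)·1 = 1/3.
If it is under cup 3 (prior 1/3): cup 2 is available but not opened, probability 7/9; weight (1/3)·(7/9) = 7/27.
The weights sum to 16/27.
So P(the pea under cup 3 | the dealer opened cup 1) = (7/27) / (16/27) = 7/16.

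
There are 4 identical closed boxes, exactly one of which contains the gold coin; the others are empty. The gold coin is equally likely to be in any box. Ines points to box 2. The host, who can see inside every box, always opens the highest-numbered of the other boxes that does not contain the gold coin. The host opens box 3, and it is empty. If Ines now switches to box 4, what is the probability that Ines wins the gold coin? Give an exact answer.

Apply Bayes' rule, conditioning on where the gold coin actually is.
If it is in either of boxes 1 and 2 (prior 1/4 each): the host would have opened box 4 instead, probability 0; weight (1/4)·0 = 0 each.
If it is in box 3 (prior 1/4): the host opened box 3, so this case is ruled out; weight (1/4)·0 = 0.
If it is in box 4 (prior 1/4): box 3 is the highest-numbered option available, probability 1; weight (1/4)·1 = 1/4.
The weights sum to 1/4.
So P(the gold coin in box 4 | the host opened box 3) = (1/4) / (1/4) = 1.

1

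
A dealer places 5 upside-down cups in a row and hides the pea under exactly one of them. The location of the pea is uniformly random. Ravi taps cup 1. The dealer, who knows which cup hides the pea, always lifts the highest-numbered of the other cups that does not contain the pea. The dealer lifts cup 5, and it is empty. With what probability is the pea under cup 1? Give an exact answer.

1/4

Condition on the true location of the pea.
If it is under any of cups 1, 2, 3, and 4 (prior 1/5 each): cup 5 is the highest-numbered option available, probability 1; weight (1/5)·1 = 1/5 each.
If it is under cup 5 (prior 1/5): the dealer opened cup 5, so this case is ruled out; weight (1/5)·0 = 0.
The weights sum to 4/5.
So P(the pea under cup 1 | the dealer opened cup 5) = (1/5) / (4/5) = 1/4.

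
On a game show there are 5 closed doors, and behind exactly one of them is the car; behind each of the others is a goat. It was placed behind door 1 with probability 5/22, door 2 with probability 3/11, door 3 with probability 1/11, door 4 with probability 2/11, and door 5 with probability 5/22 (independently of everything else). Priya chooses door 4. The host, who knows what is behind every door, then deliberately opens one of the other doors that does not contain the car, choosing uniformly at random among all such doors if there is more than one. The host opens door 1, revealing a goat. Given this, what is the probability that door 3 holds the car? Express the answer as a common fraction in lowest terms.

1/8

Consider each possible location of the car in turn.
If it is behind door 1 (prior 5/22): the host opened door 1, so this case is ruled out; weight (5/22)·0 = 0.
If it is behind door 2 (prior 3/11): the host has 3 equally likely choices, so probability 1/3; weight (3/11)·(1/3) = 1/11.
If it is behind door 3 (prior 1/11): the host has 3 equally likely choices, so probability 1/3; weight (1/11)·(1/3) = 1/33.
If it is behind door 4 (prior 2/11): the host has 4 equally likely choices, so probability 1/4; weight (2/11)·(1/4) = 1/22.
If it is behind door 5 (prior 5/22): the host has 3 equally likely choices, so probability 1/3; weight (5/22)·(1/3) = 5/66.
The weights sum to 8/33.
So P(the car behind door 3 | the host opened door 1) = (1/33) / (8/33) = 1/8.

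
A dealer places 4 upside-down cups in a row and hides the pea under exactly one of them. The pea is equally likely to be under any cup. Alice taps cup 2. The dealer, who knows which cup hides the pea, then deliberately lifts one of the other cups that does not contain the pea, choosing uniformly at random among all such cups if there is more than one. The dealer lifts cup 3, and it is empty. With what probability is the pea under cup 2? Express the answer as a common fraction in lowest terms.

1/4

Condition on the true location of the pea.
If it is under either of cups 1 and 4 (prior 1/4 each): the dealer has 2 equally likely choices, so probability 1/2; weight (1/4)·(1/2) = 1/8 each.
If it is under cup 2 (prior 1/4): the dealer has 3 equally likely choices, so probability 1/3; weight (1/4)·(1/3) = 1/12.
If it is under cup 3 (prior 1/4): the dealer opened cup 3, so this case is ruled out; weight (1/4)·0 = 0.
The weights sum to 1/3.
So P(the pea under cup 2 | the dealer opened cup 3) = (1/12) / (1/3) = 1/4.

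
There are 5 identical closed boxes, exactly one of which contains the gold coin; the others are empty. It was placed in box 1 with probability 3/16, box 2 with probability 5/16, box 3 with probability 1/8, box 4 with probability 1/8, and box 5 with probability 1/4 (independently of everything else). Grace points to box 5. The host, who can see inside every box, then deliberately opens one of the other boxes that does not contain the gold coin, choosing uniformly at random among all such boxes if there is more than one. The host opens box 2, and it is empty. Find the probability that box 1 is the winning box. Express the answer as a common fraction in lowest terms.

3/10

Consider each possible location of the gold coin in turn.
If it is in box 1 (prior 3/16): the host has 3 equally likely choices, so probability 1/3; weight (3/16)·(1/3) = 1/16.
If it is in box 2 (prior 5/16): the host opened box 2, so this case is ruled out; weight (5/16)·0 = 0.
If it is in either of boxes 3 and 4 (prior 1/8 each): the host has 3 equally likely choices, so probability 1/3; weight (1/8)·(1/3) = 1/24 each.
If it is in box 5 (prior 1/4): the host has 4 equally likely choices, so probability 1/4; weight (1/4)·(1/4) = 1/16.
The weights sum to 5/24.
So P(the gold coin in box 1 | the host opened box 2) = (1/16) / (5/24) = 3/10.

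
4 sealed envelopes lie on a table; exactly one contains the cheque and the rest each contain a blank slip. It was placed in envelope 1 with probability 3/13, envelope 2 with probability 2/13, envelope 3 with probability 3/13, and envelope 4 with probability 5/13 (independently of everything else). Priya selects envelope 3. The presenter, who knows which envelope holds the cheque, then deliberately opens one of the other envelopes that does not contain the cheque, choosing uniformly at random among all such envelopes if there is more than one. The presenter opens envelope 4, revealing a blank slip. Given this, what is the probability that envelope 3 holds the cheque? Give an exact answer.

2/7

Apply Bayes' rule, conditioning on where the cheque actually is.
If it is in envelope 1 (prior 3/13): the presenter has 2 equally likely choices, so probability 1/2; weight (3/13)·(1/2) = 3/26.
If it is in envelope 2 (prior 2/13): the presenter has 2 equally likely choices, so probability 1/2; weight (2/13)·(1/2) = 1/13.
If it is in envelope 3 (prior 3/13): the presenter has 3 equally likely choices, so probability 1/3; weight (3/13)·(1/3) = 1/13.
If it is in envelope 4 (prior 5/13): the presenter opened envelope 4, so this case is ruled out; weight (5/13)·0 = 0.
The weights sum to 7/26.
So P(the cheque in envelope 3 | the presenter opened envelope 4) = (1/13) / (7/26) = 2/7.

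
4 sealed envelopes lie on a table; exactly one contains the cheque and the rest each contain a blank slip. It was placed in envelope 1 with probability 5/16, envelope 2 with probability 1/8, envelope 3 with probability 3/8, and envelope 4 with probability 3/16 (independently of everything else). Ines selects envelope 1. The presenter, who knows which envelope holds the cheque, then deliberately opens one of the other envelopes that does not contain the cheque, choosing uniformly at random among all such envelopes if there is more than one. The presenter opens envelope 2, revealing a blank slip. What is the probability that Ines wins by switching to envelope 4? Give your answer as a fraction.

9/37

Condition on the true location of the cheque.
If it is in envelope 1 (prior 5/16): the presenter has 3 equally likely choices, so probability 1/3; weight (5/16)·(1/3) = 5/48.
If it is in envelope 2 (prior 1/8): the presenter opened envelope 2, so this case is ruled out; weight (1/8)·0 = 0.
If it is in envelope 3 (prior 3/8): the presenter has 2 equally likely choices, so probability 1/2; weight (3/8)·(1/2) = 3/16.
If it is in envelope 4 (prior 3/16): the presenter has 2 equally likely choices, so probability 1/2; weight (3/16)·(1/2) = 3/32.
The weights sum to 37/96.
So P(the cheque in envelope 4 | the presenter opened envelope 2) = (3/32) / (37/96) = 9/37.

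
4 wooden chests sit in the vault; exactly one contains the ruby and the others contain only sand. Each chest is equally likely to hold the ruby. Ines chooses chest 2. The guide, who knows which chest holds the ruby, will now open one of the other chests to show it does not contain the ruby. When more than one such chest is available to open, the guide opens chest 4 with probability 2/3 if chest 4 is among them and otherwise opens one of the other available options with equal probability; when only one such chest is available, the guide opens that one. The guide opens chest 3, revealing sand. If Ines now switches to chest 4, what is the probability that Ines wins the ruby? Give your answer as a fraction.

1/2

Consider each possible location of the ruby in turn.
If it is in chest 1 (prior 1/4): chest 4 is available but not opened, probability 1/3; weight (1/4)·(1/3) = 1/12.
If it is in chest 2 (prior 1/4): chest 4 is available but not opened; chest 3 gets probability (1 − 2/3)/2 = 1/6; weight (1/4)·(1/6) = 1/24.
If it is in chest 3 (prior 1/4): the guide opened chest 3, so this case is ruled out; weight (1/4)·0 = 0.
If it is in chest 4 (prior 1/4): chest 4 holds the prize so is unavailable; the guide chooses uniformly among the 2 others, probability 1/2; weight (1/4)·(1/2) = 1/8.
The weights sum to 1/4.
So P(the ruby in chest 4 | the guide opened chest 3) = (1/8) / (1/4) = 1/2.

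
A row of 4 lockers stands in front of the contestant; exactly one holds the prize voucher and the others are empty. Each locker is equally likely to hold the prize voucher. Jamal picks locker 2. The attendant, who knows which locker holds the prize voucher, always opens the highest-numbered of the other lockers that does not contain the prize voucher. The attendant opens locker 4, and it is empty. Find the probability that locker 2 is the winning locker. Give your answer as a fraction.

Apply Bayes' rule, conditioning on where the prize voucher actually is.
If it is in any of lockers 1, 2, and 3 (prior 1/4 each): locker 4 is the highest-numbered option available, probability 1; weight (1/4)·1 = 1/4 each.
If it is in locker 4 (prior 1/4): the attendant opened locker 4, so this case is ruled out; weight (1/4)·0 = 0.
The weights sum to 3/4.
So P(the prize voucher in locker 2 | the attendant opened locker 4) = (1/4) / (3/4) = 1/3.

1/3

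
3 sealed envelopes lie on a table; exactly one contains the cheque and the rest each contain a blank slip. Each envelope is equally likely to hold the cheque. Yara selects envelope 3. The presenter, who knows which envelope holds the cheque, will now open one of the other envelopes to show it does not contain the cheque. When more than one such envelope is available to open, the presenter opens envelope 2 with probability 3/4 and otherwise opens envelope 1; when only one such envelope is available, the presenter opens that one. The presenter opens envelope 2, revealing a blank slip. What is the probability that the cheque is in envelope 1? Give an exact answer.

Condition on the true location of the cheque.
If it is in envelope 1 (prior 1/3): only envelope 2 is available, probability 1; weight (1/3)·1 = 1/3.
If it is in envelope 2 (prior 1/3): the presenter opened envelope 2, so this case is ruled out; weight (1/3)·0 = 0.
If it is in envelope 3 (prior 1/3): envelope 2 is available, opened with probability 3/4; weight (1/3)·(3/4) = 1/4.
The weights sum to 7/12.
So P(the cheque in envelope 1 | the presenter opened envelope 2) = (1/3) / (7/12) = 4/7.

4/7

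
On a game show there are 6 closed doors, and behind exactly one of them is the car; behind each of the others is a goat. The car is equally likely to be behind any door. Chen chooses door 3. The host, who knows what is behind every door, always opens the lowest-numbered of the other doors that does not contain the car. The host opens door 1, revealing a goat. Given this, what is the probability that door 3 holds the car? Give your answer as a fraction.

1/5

Condition on the true location of the car.
If it is behind door 1 (prior 1/6): the host opened door 1, so this case is ruled out; weight (1/6)·0 = 0.
If it is behind any of doors 2, 3, 4, 5, and 6 (prior 1/6 each): door 1 is the lowest-numbered option available, probability 1; weight (1/6)·1 = 1/6 each.
The weights sum to 5/6.
So P(the car behind door 3 | the host opened door 1) = (1/6) / (5/6) = 1/5.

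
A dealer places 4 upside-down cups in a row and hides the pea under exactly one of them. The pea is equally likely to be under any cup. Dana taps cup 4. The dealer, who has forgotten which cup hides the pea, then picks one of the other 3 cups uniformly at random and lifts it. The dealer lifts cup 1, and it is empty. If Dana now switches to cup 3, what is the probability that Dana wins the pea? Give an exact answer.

1/3

Consider each possible location of the pea in turn.
If it is under cup 1 (prior 1/4): the dealer opened cup 1, so this case is ruled out; weight (1/4)·0 = 0.
If it is under any of cups 2, 3, and 4 (prior 1/4 each): the dealer picks cup 1 with probability 1/3 regardless, and it is not the prize; weight (1/4)·(1/3) = 1/12 each.
The weights sum to 1/4.
So P(the pea under cup 3 | the dealer opened cup 1) = (1/12) / (1/4) = 1/3.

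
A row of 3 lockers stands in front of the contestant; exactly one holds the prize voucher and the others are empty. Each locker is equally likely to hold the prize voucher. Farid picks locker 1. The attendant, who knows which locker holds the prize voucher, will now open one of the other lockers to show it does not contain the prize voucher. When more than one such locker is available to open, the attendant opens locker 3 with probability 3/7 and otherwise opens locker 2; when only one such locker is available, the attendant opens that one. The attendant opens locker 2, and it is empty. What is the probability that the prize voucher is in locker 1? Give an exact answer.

Apply Bayes' rule, conditioning on where the prize voucher actually is.
If it is in locker 1 (prior 1/3): locker 3 is available but not opened, probability 4/7; weight (1/3)·(4/7) = 4/21.
If it is in locker 2 (prior 1/3): the attendant opened locker 2, so this case is ruled out; weight (1/3)·0 = 0.
If it is in locker 3 (prior 1/3): only locker 2 is available, probability 1; weight (1/3)·1 = 1/3.
The weights sum to 11/21.
So P(the prize voucher in locker 1 | the attendant opened locker 2) = (4/21) / (11/21) = 4/11.

4/11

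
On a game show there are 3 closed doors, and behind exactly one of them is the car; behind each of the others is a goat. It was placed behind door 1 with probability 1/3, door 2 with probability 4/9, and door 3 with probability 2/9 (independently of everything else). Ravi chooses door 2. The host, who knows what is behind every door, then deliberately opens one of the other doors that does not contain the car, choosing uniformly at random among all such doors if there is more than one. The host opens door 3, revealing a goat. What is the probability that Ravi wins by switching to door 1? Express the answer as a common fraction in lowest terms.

Apply Bayes' rule, conditioning on where the car actually is.
If it is behind door 1 (prior 1/3): the host has no choice, probability 1; weight (1/3)·1 = 1/3.
If it is behind door 2 (prior 4/9): the host has 2 equally likely choices, so probability 1/2; weight (4/9)·(1/2) = 2/9.
If it is behind door 3 (prior 2/9): the host opened door 3, so this case is ruled out; weight (2/9)·0 = 0.
The weights sum to 5/9.
So P(the car behind door 1 | the host opened door 3) = (1/3) / (5/9) = 3/5.

3/5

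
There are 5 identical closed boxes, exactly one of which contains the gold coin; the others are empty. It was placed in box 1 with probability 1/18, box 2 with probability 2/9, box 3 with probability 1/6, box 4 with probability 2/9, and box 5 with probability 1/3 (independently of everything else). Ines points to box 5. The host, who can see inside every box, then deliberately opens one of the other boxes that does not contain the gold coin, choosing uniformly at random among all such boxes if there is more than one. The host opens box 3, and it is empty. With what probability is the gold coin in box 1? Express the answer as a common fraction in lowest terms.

Condition on the true location of the gold coin.
If it is in box 1 (prior 1/18): the host has 3 equally likely choices, so probability 1/3; weight (1/18)·(1/3) = 1/54.
If it is in either of boxes 2 and 4 (prior 2/9 each): the host has 3 equally likely choices, so probability 1/3; weight (2/9)·(1/3) = 2/27 each.
If it is in box 3 (prior 1/6): the host opened box 3, so this case is ruled out; weight (1/6)·0 = 0.
If it is in box 5 (prior 1/3): the host has 4 equally likely choices, so probability 1/4; weight (1/3)·(1/4) = 1/12.
The weights sum to 1/4.
So P(the gold coin in box 1 | the host opened box 3) = (1/54) / (1/4) = 2/27.

2/27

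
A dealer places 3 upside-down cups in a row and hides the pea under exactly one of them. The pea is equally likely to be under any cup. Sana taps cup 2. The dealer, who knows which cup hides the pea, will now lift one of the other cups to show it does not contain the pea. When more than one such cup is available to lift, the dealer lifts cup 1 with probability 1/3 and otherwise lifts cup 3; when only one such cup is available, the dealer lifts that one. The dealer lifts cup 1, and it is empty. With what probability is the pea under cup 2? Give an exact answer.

1/4

Consider each possible location of the pea in turn.
If it is under cup 1 (prior 1/3): the dealer opened cup 1, so this case is ruled out; weight (1/3)·0 = 0.
If it is under cup 2 (prior 1/3): cup 1 is available, opened with probability 1/3; weight (1/3)·(1/3) = 1/9.
If it is under cup 3 (prior 1/3): only cup 1 is available, probability 1; weight (1/3)·1 = 1/3.
The weights sum to 4/9.
So P(the pea under cup 2 | the dealer opened cup 1) = (1/9) / (4/9) = 1/4.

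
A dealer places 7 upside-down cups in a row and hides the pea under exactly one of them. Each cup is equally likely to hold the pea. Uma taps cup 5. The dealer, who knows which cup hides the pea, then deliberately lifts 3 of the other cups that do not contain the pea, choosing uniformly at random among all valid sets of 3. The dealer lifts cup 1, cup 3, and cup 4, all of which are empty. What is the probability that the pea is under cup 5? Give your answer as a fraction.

Consider each possible location of the pea in turn.
If it is under any of cups 1, 3, and 4 (prior 1/7 each): that cup was opened and seen not to hold the prize — ruled out; weight (1/7)·0 = 0 each.
If it is under any of cups 2, 6, and 7 (prior 1/7 each): the dealer has 10 equally likely choices, so probability 1/10; weight (1/7)·(1/10) = 1/70 each.
If it is under cup 5 (prior 1/7): the dealer has 20 equally likely choices, so probability 1/20; weight (1/7)·(1/20) = 1/140.
The weights sum to 1/20.
So P(the pea under cup 5 | the dealer opened cup 1, cup 3, and cup 4) = (1/140) / (1/20) = 1/7.

1/7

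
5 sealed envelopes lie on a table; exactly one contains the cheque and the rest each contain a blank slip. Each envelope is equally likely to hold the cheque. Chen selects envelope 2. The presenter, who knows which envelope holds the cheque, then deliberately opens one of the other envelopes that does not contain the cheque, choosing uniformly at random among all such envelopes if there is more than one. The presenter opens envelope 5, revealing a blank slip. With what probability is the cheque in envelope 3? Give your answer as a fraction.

4/15

Condition on the true location of the cheque.
If it is in any of envelopes 1, 3, and 4 (prior 1/5 each): the presenter has 3 equally likely choices, so probability 1/3; weight (1/5)·(1/3) = 1/15 each.
If it is in envelope 2 (prior 1/5): the presenter has 4 equally likely choices, so probability 1/4; weight (1/5)·(1/4) = 1/20.
If it is in envelope 5 (prior 1/5): the presenter opened envelope 5, so this case is ruled out; weight (1/5)·0 = 0.
The weights sum to 1/4.
So P(the cheque in envelope 3 | the presenter opened envelope 5) = (1/15) / (1/4) = 4/15.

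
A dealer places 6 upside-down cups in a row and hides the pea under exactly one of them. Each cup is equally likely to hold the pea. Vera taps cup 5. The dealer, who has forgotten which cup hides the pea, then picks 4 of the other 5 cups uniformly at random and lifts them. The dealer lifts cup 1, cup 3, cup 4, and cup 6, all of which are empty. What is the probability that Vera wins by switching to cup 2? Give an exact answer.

Apply Bayes' rule, conditioning on where the pea actually is.
If it is under any of cups 1, 3, 4, and 6 (prior 1/6 each): that cup was opened and seen not to hold the prize — ruled out; weight (1/6)·0 = 0 each.
If it is under either of cups 2 and 5 (prior 1/6 each): the dealer picks exactly this set with probability 1/5 regardless, and none is the prize; weight (1/6)·(1/5) = 1/30 each.
The weights sum to 1/15.
So P(the pea under cup 2 | the dealer opened cup 1, cup 3, cup 4, and cup 6) = (1/30) / (1/15) = 1/2.

1/2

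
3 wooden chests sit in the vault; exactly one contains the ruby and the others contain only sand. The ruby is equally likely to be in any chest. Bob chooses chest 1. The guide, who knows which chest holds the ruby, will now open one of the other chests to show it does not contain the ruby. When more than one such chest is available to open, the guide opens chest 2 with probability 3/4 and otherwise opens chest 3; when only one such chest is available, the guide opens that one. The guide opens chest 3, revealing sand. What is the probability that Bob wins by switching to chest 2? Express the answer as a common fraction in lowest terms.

4/5

Condition on the true location of the ruby.
If it is in chest 1 (prior 1/3): chest 2 is available but not opened, probability 1/4; weight (1/3)·(1/4) = 1/12.
If it is in chest 2 (prior 1/3): only chest 3 is available, probability 1; weight (1/3)·1 = 1/3.
If it is in chest 3 (prior 1/3): the guide opened chest 3, so this case is ruled out; weight (1/3)·0 = 0.
The weights sum to 5/12.
So P(the ruby in chest 2 | the guide opened chest 3) = (1/3) / (5/12) = 4/5.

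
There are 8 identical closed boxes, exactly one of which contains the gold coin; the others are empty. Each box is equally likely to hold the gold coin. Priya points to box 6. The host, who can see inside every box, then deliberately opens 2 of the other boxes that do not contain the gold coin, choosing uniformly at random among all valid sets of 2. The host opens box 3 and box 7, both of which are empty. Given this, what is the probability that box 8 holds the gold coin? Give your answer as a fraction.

7/40

Consider each possible location of the gold coin in turn.
If it is in any of boxes 1, 2, 4, 5, and 8 (prior 1/8 each): the host has 15 equally likely choices, so probability 1/15; weight (1/8)·(1/15) = 1/120 each.
If it is in either of boxes 3 and 7 (prior 1/8 each): that box was opened and seen not to hold the prize — ruled out; weight (1/8)·0 = 0 each.
If it is in box 6 (prior 1/8): the host has 21 equally likely choices, so probability 1/21; weight (1/8)·(1/21) = 1/168.
The weights sum to 1/21.
So P(the gold coin in box 8 | the host opened box 3 and box 7) = (1/120) / (1/21) = 7/40.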